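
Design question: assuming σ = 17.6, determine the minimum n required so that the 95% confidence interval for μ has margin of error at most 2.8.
n ≥ 152

For margin E ≤ 2.8:
n ≥ (z* · σ / E)²
n ≥ (1.960 · 17.6 / 2.8)²
n ≥ 151.78

Minimum n = 152 (rounding up)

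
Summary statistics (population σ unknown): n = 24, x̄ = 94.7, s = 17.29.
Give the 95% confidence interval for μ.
(87.40, 102.00)

t-interval (σ unknown):
df = n - 1 = 23
t* = 2.069 for 95% confidence

Margin of error = t* · s/√n = 2.069 · 17.29/√24 = 7.30

CI: (87.40, 102.00)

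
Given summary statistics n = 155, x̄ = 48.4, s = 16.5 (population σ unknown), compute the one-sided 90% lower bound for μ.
μ ≥ 46.69

Lower bound (one-sided):
t* = 1.287 (one-sided for 90%)
Lower bound = x̄ - t* · s/√n = 48.4 - 1.287 · 16.5/√155 = 46.69

We are 90% confident that μ ≥ 46.69.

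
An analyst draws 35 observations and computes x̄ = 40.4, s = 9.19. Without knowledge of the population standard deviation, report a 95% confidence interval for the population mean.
(37.24, 43.56)

t-interval (σ unknown):
df = n - 1 = 34
t* = 2.032 for 95% confidence

Margin of error = t* · s/√n = 2.032 · 9.19/√35 = 3.16

CI: (37.24, 43.56)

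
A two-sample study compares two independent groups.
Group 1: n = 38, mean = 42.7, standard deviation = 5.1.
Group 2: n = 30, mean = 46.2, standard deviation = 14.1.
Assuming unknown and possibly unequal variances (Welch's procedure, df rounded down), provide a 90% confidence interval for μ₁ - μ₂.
(-8.07, 1.07)

Difference: x̄₁ - x̄₂ = -3.50
SE = √(s₁²/n₁ + s₂²/n₂) = √(5.1²/38 + 14.1²/30) = 2.7040
df = 35.01 → 35 (Welch–Satterthwaite, rounded down)
t* = 1.690

CI: -3.50 ± 1.690 · 2.7040 = -3.50 ± 4.57 = (-8.07, 1.07)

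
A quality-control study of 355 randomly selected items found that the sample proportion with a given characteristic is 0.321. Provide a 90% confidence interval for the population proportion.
(0.280, 0.362)

Proportion CI:
SE = √(p̂(1-p̂)/n) = √(0.321 · 0.679 / 355) = 0.02478

z* = 1.645
Margin = z* · SE = 1.645 · 0.02478 = 0.0408

CI: 0.321 ± 0.0408 = (0.280, 0.362)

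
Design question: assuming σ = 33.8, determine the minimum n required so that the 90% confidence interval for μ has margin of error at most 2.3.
n ≥ 585

For margin E ≤ 2.3:
n ≥ (z* · σ / E)²
n ≥ (1.645 · 33.8 / 2.3)²
n ≥ 584.40

Minimum n = 585 (rounding up)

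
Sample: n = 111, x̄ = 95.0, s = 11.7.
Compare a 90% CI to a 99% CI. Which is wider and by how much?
99% CI is wider by 2.14

df = 110
90% CI: t* = 1.659, (93.16, 96.84), width = 2 · t* · s/√n = 3.68
99% CI: t* = 2.621, (92.09, 97.91), width = 2 · t* · s/√n = 5.82

The 99% CI is wider by 5.82 - 3.68 = 2.14.
Higher confidence requires a wider interval.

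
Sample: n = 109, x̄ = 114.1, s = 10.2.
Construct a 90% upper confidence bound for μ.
μ ≤ 115.36

Upper bound (one-sided):
t* = 1.289 (one-sided for 90%)
Upper bound = x̄ + t* · s/√n = 114.1 + 1.289 · 10.2/√109 = 115.36

We are 90% confident that μ ≤ 115.36.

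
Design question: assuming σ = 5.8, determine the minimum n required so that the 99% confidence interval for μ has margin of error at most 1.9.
n ≥ 62

For margin E ≤ 1.9:
n ≥ (z* · σ / E)²
n ≥ (2.576 · 5.8 / 1.9)²
n ≥ 61.84

Minimum n = 62 (rounding up)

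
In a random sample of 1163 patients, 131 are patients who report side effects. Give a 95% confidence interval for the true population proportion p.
(0.094, 0.131)

Proportion CI:
p̂ = 131/1163 = 0.11264
SE = √(p̂(1-p̂)/n) = √(0.11264 · 0.88736 / 1163) = 0.00927

z* = 1.960
Margin = z* · SE = 1.960 · 0.00927 = 0.0182

CI: 0.11264 ± 0.0182 = (0.094, 0.131)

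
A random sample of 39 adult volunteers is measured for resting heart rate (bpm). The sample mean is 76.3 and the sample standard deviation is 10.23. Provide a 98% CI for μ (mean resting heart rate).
(72.32, 80.28)

t-interval (σ unknown):
df = n - 1 = 38
t* = 2.429 for 98% confidence

Margin of error = t* · s/√n = 2.429 · 10.23/√39 = 3.98

CI: (72.32, 80.28)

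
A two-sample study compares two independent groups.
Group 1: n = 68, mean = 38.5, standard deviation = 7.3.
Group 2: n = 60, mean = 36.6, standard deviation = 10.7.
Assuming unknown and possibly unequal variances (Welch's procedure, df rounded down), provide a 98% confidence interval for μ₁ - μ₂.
(-1.98, 5.78)

Difference: x̄₁ - x̄₂ = 1.90
SE = √(s₁²/n₁ + s₂²/n₂) = √(7.3²/68 + 10.7²/60) = 1.6407
df = 102.23 → 102 (Welch–Satterthwaite, rounded down)
t* = 2.363

CI: 1.90 ± 2.363 · 1.6407 = 1.90 ± 3.88 = (-1.98, 5.78)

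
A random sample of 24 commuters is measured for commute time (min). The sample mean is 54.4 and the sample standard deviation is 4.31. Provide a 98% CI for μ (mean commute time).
(52.20, 56.60)

t-interval (σ unknown):
df = n - 1 = 23
t* = 2.500 for 98% confidence

Margin of error = t* · s/√n = 2.500 · 4.31/√24 = 2.20

CI: (52.20, 56.60)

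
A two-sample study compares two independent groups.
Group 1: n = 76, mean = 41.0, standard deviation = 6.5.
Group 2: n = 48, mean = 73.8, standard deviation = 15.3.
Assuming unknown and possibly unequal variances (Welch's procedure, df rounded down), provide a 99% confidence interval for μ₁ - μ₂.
(-39.01, -26.59)

Difference: x̄₁ - x̄₂ = -32.80
SE = √(s₁²/n₁ + s₂²/n₂) = √(6.5²/76 + 15.3²/48) = 2.3308
df = 57.85 → 57 (Welch–Satterthwaite, rounded down)
t* = 2.665

CI: -32.80 ± 2.665 · 2.3308 = -32.80 ± 6.21 = (-39.01, -26.59)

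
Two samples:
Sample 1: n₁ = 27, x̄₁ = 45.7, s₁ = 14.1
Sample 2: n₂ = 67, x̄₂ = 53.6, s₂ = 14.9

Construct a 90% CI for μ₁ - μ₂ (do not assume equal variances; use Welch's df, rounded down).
(-13.38, -2.42)

Difference: x̄₁ - x̄₂ = -7.90
SE = √(s₁²/n₁ + s₂²/n₂) = √(14.1²/27 + 14.9²/67) = 3.2676
df = 50.63 → 50 (Welch–Satterthwaite, rounded down)
t* = 1.676

CI: -7.90 ± 1.676 · 3.2676 = -7.90 ± 5.48 = (-13.38, -2.42)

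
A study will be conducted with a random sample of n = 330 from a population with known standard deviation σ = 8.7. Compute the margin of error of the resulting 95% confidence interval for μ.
Margin of error = 0.94

Margin of error = z* · σ/√n
= 1.960 · 8.7/√330
= 1.960 · 8.7/18.1659
= 0.94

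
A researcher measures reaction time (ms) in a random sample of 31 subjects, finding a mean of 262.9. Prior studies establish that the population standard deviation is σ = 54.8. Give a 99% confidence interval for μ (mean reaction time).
(237.55, 288.25)

z-interval (σ known):
z* = 2.576 for 99% confidence

Margin of error = z* · σ/√n = 2.576 · 54.8/√31 = 25.35

CI: (262.9 - 25.35, 262.9 + 25.35) = (237.55, 288.25)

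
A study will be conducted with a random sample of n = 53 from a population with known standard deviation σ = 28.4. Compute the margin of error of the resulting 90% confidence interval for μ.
Margin of error = 6.42

Margin of error = z* · σ/√n
= 1.645 · 28.4/√53
= 1.645 · 28.4/7.2801
= 6.42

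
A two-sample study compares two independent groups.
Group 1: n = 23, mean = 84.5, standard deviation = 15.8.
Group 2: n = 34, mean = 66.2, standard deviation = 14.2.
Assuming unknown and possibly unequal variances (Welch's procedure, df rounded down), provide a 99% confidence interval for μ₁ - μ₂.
(7.26, 29.34)

Difference: x̄₁ - x̄₂ = 18.30
SE = √(s₁²/n₁ + s₂²/n₂) = √(15.8²/23 + 14.2²/34) = 4.0969
df = 43.88 → 43 (Welch–Satterthwaite, rounded down)
t* = 2.695

CI: 18.30 ± 2.695 · 4.0969 = 18.30 ± 11.04 = (7.26, 29.34)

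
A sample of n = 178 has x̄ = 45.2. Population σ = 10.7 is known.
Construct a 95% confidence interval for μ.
(43.63, 46.77)

z-interval (σ known):
z* = 1.960 for 95% confidence

Margin of error = z* · σ/√n = 1.960 · 10.7/√178 = 1.57

CI: (45.2 - 1.57, 45.2 + 1.57) = (43.63, 46.77)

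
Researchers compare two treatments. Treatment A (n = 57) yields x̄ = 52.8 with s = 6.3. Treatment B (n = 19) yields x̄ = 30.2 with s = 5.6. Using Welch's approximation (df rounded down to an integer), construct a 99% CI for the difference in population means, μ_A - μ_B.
(18.42, 26.78)

Difference: x̄₁ - x̄₂ = 22.60
SE = √(s₁²/n₁ + s₂²/n₂) = √(6.3²/57 + 5.6²/19) = 1.5319
df = 34.42 → 34 (Welch–Satterthwaite, rounded down)
t* = 2.728

CI: 22.60 ± 2.728 · 1.5319 = 22.60 ± 4.18 = (18.42, 26.78)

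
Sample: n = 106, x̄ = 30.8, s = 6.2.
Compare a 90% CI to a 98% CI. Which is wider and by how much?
98% CI is wider by 0.84

df = 105
90% CI: t* = 1.659, (29.80, 31.80), width = 2 · t* · s/√n = 2.00
98% CI: t* = 2.362, (29.38, 32.22), width = 2 · t* · s/√n = 2.84

The 98% CI is wider by 2.84 - 2.00 = 0.84.
Higher confidence requires a wider interval.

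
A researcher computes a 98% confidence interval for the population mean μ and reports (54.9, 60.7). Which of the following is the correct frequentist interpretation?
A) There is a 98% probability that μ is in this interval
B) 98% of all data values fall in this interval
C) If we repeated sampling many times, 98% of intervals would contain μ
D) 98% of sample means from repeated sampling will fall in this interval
C

A) Wrong — μ is fixed; the randomness lives in the interval, not in μ.
B) Wrong — a CI is about the parameter μ, not individual data values.
C) Correct — this is the frequentist long-run coverage interpretation.
D) Wrong — coverage applies to intervals containing μ, not to future x̄ values.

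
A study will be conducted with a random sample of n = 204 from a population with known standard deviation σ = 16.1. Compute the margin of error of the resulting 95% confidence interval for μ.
Margin of error = 2.21

Margin of error = z* · σ/√n
= 1.960 · 16.1/√204
= 1.960 · 16.1/14.2829
= 2.21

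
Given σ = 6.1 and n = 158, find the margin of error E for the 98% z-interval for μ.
Margin of error = 1.13

Margin of error = z* · σ/√n
= 2.326 · 6.1/√158
= 2.326 · 6.1/12.5698
= 1.13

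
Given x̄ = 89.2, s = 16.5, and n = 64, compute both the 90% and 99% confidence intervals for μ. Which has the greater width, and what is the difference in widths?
99% CI is wider by 4.08

df = 63
90% CI: t* = 1.669, (85.76, 92.64), width = 2 · t* · s/√n = 6.88
99% CI: t* = 2.656, (83.72, 94.68), width = 2 · t* · s/√n = 10.96

The 99% CI is wider by 10.96 - 6.88 = 4.08.
Higher confidence requires a wider interval.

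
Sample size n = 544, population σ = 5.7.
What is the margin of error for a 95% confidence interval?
Margin of error = 0.48

Margin of error = z* · σ/√n
= 1.960 · 5.7/√544
= 1.960 · 5.7/23.3238
= 0.48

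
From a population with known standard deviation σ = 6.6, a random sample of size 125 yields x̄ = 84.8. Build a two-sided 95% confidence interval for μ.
(83.64, 85.96)

z-interval (σ known):
z* = 1.960 for 95% confidence

Margin of error = z* · σ/√n = 1.960 · 6.6/√125 = 1.16

CI: (84.8 - 1.16, 84.8 + 1.16) = (83.64, 85.96)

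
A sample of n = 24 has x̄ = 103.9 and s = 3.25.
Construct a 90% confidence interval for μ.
(102.76, 105.04)

t-interval (σ unknown):
df = n - 1 = 23
t* = 1.714 for 90% confidence

Margin of error = t* · s/√n = 1.714 · 3.25/√24 = 1.14

CI: (102.76, 105.04)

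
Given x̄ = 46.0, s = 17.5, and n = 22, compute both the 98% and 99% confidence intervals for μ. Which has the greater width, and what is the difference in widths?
99% CI is wider by 2.33

df = 21
98% CI: t* = 2.518, (36.61, 55.39), width = 2 · t* · s/√n = 18.79
99% CI: t* = 2.831, (35.44, 56.56), width = 2 · t* · s/√n = 21.12

The 99% CI is wider by 21.12 - 18.79 = 2.33.
Higher confidence requires a wider interval.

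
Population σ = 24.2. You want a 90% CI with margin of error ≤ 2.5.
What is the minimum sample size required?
n ≥ 254

For margin E ≤ 2.5:
n ≥ (z* · σ / E)²
n ≥ (1.645 · 24.2 / 2.5)²
n ≥ 253.56

Minimum n = 254 (rounding up)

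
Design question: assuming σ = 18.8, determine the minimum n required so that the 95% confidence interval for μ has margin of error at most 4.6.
n ≥ 65

For margin E ≤ 4.6:
n ≥ (z* · σ / E)²
n ≥ (1.960 · 18.8 / 4.6)²
n ≥ 64.17

Minimum n = 65 (rounding up)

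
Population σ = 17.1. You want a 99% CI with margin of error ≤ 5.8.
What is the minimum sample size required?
n ≥ 58

For margin E ≤ 5.8:
n ≥ (z* · σ / E)²
n ≥ (2.576 · 17.1 / 5.8)²
n ≥ 57.68

Minimum n = 58 (rounding up)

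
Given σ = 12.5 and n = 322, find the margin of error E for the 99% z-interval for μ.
Margin of error = 1.79

Margin of error = z* · σ/√n
= 2.576 · 12.5/√322
= 2.576 · 12.5/17.9444
= 1.79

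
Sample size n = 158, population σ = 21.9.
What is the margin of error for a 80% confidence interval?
Margin of error = 2.23

Margin of error = z* · σ/√n
= 1.282 · 21.9/√158
= 1.282 · 21.9/12.5698
= 2.23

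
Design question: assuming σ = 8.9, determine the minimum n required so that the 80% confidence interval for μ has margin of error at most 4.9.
n ≥ 6

For margin E ≤ 4.9:
n ≥ (z* · σ / E)²
n ≥ (1.282 · 8.9 / 4.9)²
n ≥ 5.42

Minimum n = 6 (rounding up)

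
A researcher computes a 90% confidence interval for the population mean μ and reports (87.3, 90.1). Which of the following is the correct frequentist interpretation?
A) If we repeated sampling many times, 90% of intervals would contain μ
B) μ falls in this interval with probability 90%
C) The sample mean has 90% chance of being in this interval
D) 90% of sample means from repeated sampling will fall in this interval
A

A) Correct — this is the frequentist long-run coverage interpretation.
B) Wrong — μ is fixed; the randomness lives in the interval, not in μ.
C) Wrong — x̄ is observed and sits in the interval by construction.
D) Wrong — coverage applies to intervals containing μ, not to future x̄ values.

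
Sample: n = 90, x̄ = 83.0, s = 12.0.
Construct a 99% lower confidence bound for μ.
μ ≥ 80.00

Lower bound (one-sided):
t* = 2.369 (one-sided for 99%)
Lower bound = x̄ - t* · s/√n = 83.0 - 2.369 · 12.0/√90 = 80.00

We are 99% confident that μ ≥ 80.00.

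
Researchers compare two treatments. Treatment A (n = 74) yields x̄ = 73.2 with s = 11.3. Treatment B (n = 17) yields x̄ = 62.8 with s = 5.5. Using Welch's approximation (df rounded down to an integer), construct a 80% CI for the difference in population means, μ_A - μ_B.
(7.97, 12.83)

Difference: x̄₁ - x̄₂ = 10.40
SE = √(s₁²/n₁ + s₂²/n₂) = √(11.3²/74 + 5.5²/17) = 1.8722
df = 51.47 → 51 (Welch–Satterthwaite, rounded down)
t* = 1.298

CI: 10.40 ± 1.298 · 1.8722 = 10.40 ± 2.43 = (7.97, 12.83)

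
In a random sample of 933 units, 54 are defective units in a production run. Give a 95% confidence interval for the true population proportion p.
(0.043, 0.073)

Proportion CI:
p̂ = 54/933 = 0.05788
SE = √(p̂(1-p̂)/n) = √(0.05788 · 0.94212 / 933) = 0.00764

z* = 1.960
Margin = z* · SE = 1.960 · 0.00764 = 0.0150

CI: 0.05788 ± 0.0150 = (0.043, 0.073)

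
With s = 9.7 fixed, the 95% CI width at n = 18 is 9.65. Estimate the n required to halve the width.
n ≈ 72

CI width ∝ 1/√n
To reduce width by factor 2, need √n to grow by 2 → need 2² = 4 times as many samples.

Current: n = 18, width = 9.65
New: n = 72, width ≈ 4.56

Width reduced by factor of 9.65/4.56 = 2.12.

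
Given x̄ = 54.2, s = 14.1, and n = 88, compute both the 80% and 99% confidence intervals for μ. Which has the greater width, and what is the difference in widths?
99% CI is wider by 4.04

df = 87
80% CI: t* = 1.291, (52.26, 56.14), width = 2 · t* · s/√n = 3.88
99% CI: t* = 2.634, (50.24, 58.16), width = 2 · t* · s/√n = 7.92

The 99% CI is wider by 7.92 - 3.88 = 4.04.
Higher confidence requires a wider interval.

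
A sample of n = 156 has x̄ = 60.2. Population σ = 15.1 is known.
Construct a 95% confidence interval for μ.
(57.83, 62.57)

z-interval (σ known):
z* = 1.960 for 95% confidence

Margin of error = z* · σ/√n = 1.960 · 15.1/√156 = 2.37

CI: (60.2 - 2.37, 60.2 + 2.37) = (57.83, 62.57)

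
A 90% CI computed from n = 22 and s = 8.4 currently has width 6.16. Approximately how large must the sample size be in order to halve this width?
n ≈ 88

CI width ∝ 1/√n
To reduce width by factor 2, need √n to grow by 2 → need 2² = 4 times as many samples.

Current: n = 22, width = 6.16
New: n = 88, width ≈ 2.98

Width reduced by factor of 6.16/2.98 = 2.07.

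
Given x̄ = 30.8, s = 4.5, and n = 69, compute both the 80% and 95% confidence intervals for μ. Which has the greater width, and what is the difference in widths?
95% CI is wider by 0.76

df = 68
80% CI: t* = 1.294, (30.10, 31.50), width = 2 · t* · s/√n = 1.40
95% CI: t* = 1.995, (29.72, 31.88), width = 2 · t* · s/√n = 2.16

The 95% CI is wider by 2.16 - 1.40 = 0.76.
Higher confidence requires a wider interval.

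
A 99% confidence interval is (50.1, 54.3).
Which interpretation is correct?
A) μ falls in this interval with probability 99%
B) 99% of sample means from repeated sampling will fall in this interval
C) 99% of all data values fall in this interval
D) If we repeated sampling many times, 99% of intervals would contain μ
D

A) Wrong — μ is fixed; the randomness lives in the interval, not in μ.
B) Wrong — coverage applies to intervals containing μ, not to future x̄ values.
C) Wrong — a CI is about the parameter μ, not individual data values.
D) Correct — this is the frequentist long-run coverage interpretation.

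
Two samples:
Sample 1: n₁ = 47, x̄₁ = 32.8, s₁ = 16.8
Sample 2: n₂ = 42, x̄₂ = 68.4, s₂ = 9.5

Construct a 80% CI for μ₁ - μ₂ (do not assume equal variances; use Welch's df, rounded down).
(-39.29, -31.91)

Difference: x̄₁ - x̄₂ = -35.60
SE = √(s₁²/n₁ + s₂²/n₂) = √(16.8²/47 + 9.5²/42) = 2.8555
df = 74.16 → 74 (Welch–Satterthwaite, rounded down)
t* = 1.293

CI: -35.60 ± 1.293 · 2.8555 = -35.60 ± 3.69 = (-39.29, -31.91)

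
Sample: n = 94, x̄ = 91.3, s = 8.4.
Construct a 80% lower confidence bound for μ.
μ ≥ 90.57

Lower bound (one-sided):
t* = 0.846 (one-sided for 80%)
Lower bound = x̄ - t* · s/√n = 91.3 - 0.846 · 8.4/√94 = 90.57

We are 80% confident that μ ≥ 90.57.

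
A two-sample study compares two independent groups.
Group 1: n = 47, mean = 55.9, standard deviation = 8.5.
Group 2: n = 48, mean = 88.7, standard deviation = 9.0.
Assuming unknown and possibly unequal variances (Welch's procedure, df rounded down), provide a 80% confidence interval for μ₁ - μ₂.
(-35.12, -30.48)

Difference: x̄₁ - x̄₂ = -32.80
SE = √(s₁²/n₁ + s₂²/n₂) = √(8.5²/47 + 9.0²/48) = 1.7958
df = 92.88 → 92 (Welch–Satterthwaite, rounded down)
t* = 1.291

CI: -32.80 ± 1.291 · 1.7958 = -32.80 ± 2.32 = (-35.12, -30.48)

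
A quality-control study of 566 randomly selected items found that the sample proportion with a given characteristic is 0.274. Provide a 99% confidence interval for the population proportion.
(0.226, 0.322)

Proportion CI:
SE = √(p̂(1-p̂)/n) = √(0.274 · 0.726 / 566) = 0.01875

z* = 2.576
Margin = z* · SE = 2.576 · 0.01875 = 0.0483

CI: 0.274 ± 0.0483 = (0.226, 0.322)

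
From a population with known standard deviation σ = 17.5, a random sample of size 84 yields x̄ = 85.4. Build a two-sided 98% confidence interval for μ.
(80.96, 89.84)

z-interval (σ known):
z* = 2.326 for 98% confidence

Margin of error = z* · σ/√n = 2.326 · 17.5/√84 = 4.44

CI: (85.4 - 4.44, 85.4 + 4.44) = (80.96, 89.84)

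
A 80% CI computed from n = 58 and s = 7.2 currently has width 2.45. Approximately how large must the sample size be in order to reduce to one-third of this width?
n ≈ 522

CI width ∝ 1/√n
To reduce width by factor 3, need √n to grow by 3 → need 3² = 9 times as many samples.

Current: n = 58, width = 2.45
New: n = 522, width ≈ 0.81

Width reduced by factor of 2.45/0.81 = 3.02.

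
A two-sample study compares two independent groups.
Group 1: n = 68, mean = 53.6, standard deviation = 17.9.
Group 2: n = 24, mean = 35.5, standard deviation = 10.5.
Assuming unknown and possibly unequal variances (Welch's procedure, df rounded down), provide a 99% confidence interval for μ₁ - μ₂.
(10.02, 26.18)

Difference: x̄₁ - x̄₂ = 18.10
SE = √(s₁²/n₁ + s₂²/n₂) = √(17.9²/68 + 10.5²/24) = 3.0505
df = 69.34 → 69 (Welch–Satterthwaite, rounded down)
t* = 2.649

CI: 18.10 ± 2.649 · 3.0505 = 18.10 ± 8.08 = (10.02, 26.18)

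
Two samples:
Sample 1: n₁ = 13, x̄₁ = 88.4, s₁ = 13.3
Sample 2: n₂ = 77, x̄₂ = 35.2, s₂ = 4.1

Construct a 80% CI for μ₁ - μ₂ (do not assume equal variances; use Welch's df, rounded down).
(48.16, 58.24)

Difference: x̄₁ - x̄₂ = 53.20
SE = √(s₁²/n₁ + s₂²/n₂) = √(13.3²/13 + 4.1²/77) = 3.7182
df = 12.39 → 12 (Welch–Satterthwaite, rounded down)
t* = 1.356

CI: 53.20 ± 1.356 · 3.7182 = 53.20 ± 5.04 = (48.16, 58.24)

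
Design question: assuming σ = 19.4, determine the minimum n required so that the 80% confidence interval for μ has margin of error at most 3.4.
n ≥ 54

For margin E ≤ 3.4:
n ≥ (z* · σ / E)²
n ≥ (1.282 · 19.4 / 3.4)²
n ≥ 53.51

Minimum n = 54 (rounding up)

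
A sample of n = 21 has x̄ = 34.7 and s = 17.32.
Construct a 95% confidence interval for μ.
(26.82, 42.58)

t-interval (σ unknown):
df = n - 1 = 20
t* = 2.086 for 95% confidence

Margin of error = t* · s/√n = 2.086 · 17.32/√21 = 7.88

CI: (26.82, 42.58)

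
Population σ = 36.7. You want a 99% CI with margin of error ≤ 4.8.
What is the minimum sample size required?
n ≥ 388

For margin E ≤ 4.8:
n ≥ (z* · σ / E)²
n ≥ (2.576 · 36.7 / 4.8)²
n ≥ 387.92

Minimum n = 388 (rounding up)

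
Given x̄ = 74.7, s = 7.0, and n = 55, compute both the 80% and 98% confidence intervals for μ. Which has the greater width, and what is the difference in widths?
98% CI is wider by 2.07

df = 54
80% CI: t* = 1.297, (73.48, 75.92), width = 2 · t* · s/√n = 2.45
98% CI: t* = 2.397, (72.44, 76.96), width = 2 · t* · s/√n = 4.52

The 98% CI is wider by 4.52 - 2.45 = 2.07.
Higher confidence requires a wider interval.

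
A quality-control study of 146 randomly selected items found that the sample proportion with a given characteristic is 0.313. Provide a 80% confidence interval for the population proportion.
(0.264, 0.362)

Proportion CI:
SE = √(p̂(1-p̂)/n) = √(0.313 · 0.687 / 146) = 0.03838

z* = 1.282
Margin = z* · SE = 1.282 · 0.03838 = 0.0492

CI: 0.313 ± 0.0492 = (0.264, 0.362)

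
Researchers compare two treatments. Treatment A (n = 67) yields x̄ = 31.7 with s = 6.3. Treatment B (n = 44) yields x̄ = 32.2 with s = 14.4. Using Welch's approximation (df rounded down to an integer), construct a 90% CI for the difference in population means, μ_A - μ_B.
(-4.36, 3.36)

Difference: x̄₁ - x̄₂ = -0.50
SE = √(s₁²/n₁ + s₂²/n₂) = √(6.3²/67 + 14.4²/44) = 2.3033
df = 53.93 → 53 (Welch–Satterthwaite, rounded down)
t* = 1.674

CI: -0.50 ± 1.674 · 2.3033 = -0.50 ± 3.86 = (-4.36, 3.36)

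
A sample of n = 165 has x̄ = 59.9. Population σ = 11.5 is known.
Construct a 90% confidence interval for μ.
(58.43, 61.37)

z-interval (σ known):
z* = 1.645 for 90% confidence

Margin of error = z* · σ/√n = 1.645 · 11.5/√165 = 1.47

CI: (59.9 - 1.47, 59.9 + 1.47) = (58.43, 61.37)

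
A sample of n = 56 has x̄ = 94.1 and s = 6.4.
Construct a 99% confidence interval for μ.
(91.82, 96.38)

t-interval (σ unknown):
df = n - 1 = 55
t* = 2.668 for 99% confidence

Margin of error = t* · s/√n = 2.668 · 6.4/√56 = 2.28

CI: (91.82, 96.38)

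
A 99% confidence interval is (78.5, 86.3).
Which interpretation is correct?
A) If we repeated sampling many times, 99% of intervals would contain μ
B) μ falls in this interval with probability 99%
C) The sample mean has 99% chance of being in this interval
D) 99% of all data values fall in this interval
A

A) Correct — this is the frequentist long-run coverage interpretation.
B) Wrong — μ is fixed; the randomness lives in the interval, not in μ.
C) Wrong — x̄ is observed and sits in the interval by construction.
D) Wrong — a CI is about the parameter μ, not individual data values.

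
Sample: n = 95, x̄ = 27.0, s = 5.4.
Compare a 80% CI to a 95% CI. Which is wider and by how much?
95% CI is wider by 0.77

df = 94
80% CI: t* = 1.291, (26.28, 27.72), width = 2 · t* · s/√n = 1.43
95% CI: t* = 1.986, (25.90, 28.10), width = 2 · t* · s/√n = 2.20

The 95% CI is wider by 2.20 - 1.43 = 0.77.
Higher confidence requires a wider interval.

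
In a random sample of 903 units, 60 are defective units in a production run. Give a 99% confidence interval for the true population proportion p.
(0.045, 0.088)

Proportion CI:
p̂ = 60/903 = 0.06645
SE = √(p̂(1-p̂)/n) = √(0.06645 · 0.93355 / 903) = 0.00829

z* = 2.576
Margin = z* · SE = 2.576 · 0.00829 = 0.0214

CI: 0.06645 ± 0.0214 = (0.045, 0.088)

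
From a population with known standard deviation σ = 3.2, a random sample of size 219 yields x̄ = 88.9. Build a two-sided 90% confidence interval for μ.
(88.54, 89.26)

z-interval (σ known):
z* = 1.645 for 90% confidence

Margin of error = z* · σ/√n = 1.645 · 3.2/√219 = 0.36

CI: (88.9 - 0.36, 88.9 + 0.36) = (88.54, 89.26)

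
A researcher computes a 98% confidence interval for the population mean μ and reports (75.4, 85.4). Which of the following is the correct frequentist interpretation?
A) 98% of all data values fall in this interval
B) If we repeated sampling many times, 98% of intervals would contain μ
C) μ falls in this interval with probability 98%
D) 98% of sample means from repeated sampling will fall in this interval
B

A) Wrong — a CI is about the parameter μ, not individual data values.
B) Correct — this is the frequentist long-run coverage interpretation.
C) Wrong — μ is fixed; the randomness lives in the interval, not in μ.
D) Wrong — coverage applies to intervals containing μ, not to future x̄ values.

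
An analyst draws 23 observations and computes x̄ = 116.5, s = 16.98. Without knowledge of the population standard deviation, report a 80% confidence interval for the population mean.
(111.82, 121.18)

t-interval (σ unknown):
df = n - 1 = 22
t* = 1.321 for 80% confidence

Margin of error = t* · s/√n = 1.321 · 16.98/√23 = 4.68

CI: (111.82, 121.18)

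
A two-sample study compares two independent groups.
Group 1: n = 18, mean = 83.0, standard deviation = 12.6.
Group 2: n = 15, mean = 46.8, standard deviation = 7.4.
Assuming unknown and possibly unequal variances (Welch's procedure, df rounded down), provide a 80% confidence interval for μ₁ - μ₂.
(31.56, 40.84)

Difference: x̄₁ - x̄₂ = 36.20
SE = √(s₁²/n₁ + s₂²/n₂) = √(12.6²/18 + 7.4²/15) = 3.5314
df = 28.13 → 28 (Welch–Satterthwaite, rounded down)
t* = 1.313

CI: 36.20 ± 1.313 · 3.5314 = 36.20 ± 4.64 = (31.56, 40.84)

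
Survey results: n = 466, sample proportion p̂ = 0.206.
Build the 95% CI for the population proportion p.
(0.169, 0.243)

Proportion CI:
SE = √(p̂(1-p̂)/n) = √(0.206 · 0.794 / 466) = 0.01873

z* = 1.960
Margin = z* · SE = 1.960 · 0.01873 = 0.0367

CI: 0.206 ± 0.0367 = (0.169, 0.243)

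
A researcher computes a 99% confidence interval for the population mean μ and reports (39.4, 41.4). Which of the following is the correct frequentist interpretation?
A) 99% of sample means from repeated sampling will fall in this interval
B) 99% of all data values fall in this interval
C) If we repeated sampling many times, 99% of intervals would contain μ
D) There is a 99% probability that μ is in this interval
C

A) Wrong — coverage applies to intervals containing μ, not to future x̄ values.
B) Wrong — a CI is about the parameter μ, not individual data values.
C) Correct — this is the frequentist long-run coverage interpretation.
D) Wrong — μ is fixed; the randomness lives in the interval, not in μ.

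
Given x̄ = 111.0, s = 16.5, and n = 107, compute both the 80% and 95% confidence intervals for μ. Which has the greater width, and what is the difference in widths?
95% CI is wider by 2.21

df = 106
80% CI: t* = 1.290, (108.94, 113.06), width = 2 · t* · s/√n = 4.12
95% CI: t* = 1.983, (107.84, 114.16), width = 2 · t* · s/√n = 6.33

The 95% CI is wider by 6.33 - 4.12 = 2.21.
Higher confidence requires a wider interval.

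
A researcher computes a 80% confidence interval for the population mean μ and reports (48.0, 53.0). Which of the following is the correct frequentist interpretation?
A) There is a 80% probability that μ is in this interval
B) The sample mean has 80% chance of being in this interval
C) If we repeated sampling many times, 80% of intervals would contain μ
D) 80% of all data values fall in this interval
C

A) Wrong — μ is fixed; the randomness lives in the interval, not in μ.
B) Wrong — x̄ is observed and sits in the interval by construction.
C) Correct — this is the frequentist long-run coverage interpretation.
D) Wrong — a CI is about the parameter μ, not individual data values.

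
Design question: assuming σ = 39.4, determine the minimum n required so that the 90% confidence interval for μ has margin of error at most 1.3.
n ≥ 2486

For margin E ≤ 1.3:
n ≥ (z* · σ / E)²
n ≥ (1.645 · 39.4 / 1.3)²
n ≥ 2485.64

Minimum n = 2486 (rounding up)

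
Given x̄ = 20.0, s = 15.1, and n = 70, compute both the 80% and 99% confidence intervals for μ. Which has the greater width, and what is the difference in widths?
99% CI is wider by 4.89

df = 69
80% CI: t* = 1.294, (17.66, 22.34), width = 2 · t* · s/√n = 4.67
99% CI: t* = 2.649, (15.22, 24.78), width = 2 · t* · s/√n = 9.56

The 99% CI is wider by 9.56 - 4.67 = 4.89.
Higher confidence requires a wider interval.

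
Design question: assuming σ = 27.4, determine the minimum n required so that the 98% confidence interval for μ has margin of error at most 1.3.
n ≥ 2404

For margin E ≤ 1.3:
n ≥ (z* · σ / E)²
n ≥ (2.326 · 27.4 / 1.3)²
n ≥ 2403.44

Minimum n = 2404 (rounding up)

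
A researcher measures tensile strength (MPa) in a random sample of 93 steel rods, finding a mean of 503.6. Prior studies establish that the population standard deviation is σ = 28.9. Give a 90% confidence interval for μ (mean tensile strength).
(498.67, 508.53)

z-interval (σ known):
z* = 1.645 for 90% confidence

Margin of error = z* · σ/√n = 1.645 · 28.9/√93 = 4.93

CI: (503.6 - 4.93, 503.6 + 4.93) = (498.67, 508.53)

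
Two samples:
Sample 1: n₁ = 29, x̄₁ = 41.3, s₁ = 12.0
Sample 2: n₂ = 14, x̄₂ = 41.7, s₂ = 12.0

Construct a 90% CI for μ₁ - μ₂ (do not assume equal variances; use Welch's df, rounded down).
(-7.07, 6.27)

Difference: x̄₁ - x̄₂ = -0.40
SE = √(s₁²/n₁ + s₂²/n₂) = √(12.0²/29 + 12.0²/14) = 3.9053
df = 25.79 → 25 (Welch–Satterthwaite, rounded down)
t* = 1.708

CI: -0.40 ± 1.708 · 3.9053 = -0.40 ± 6.67 = (-7.07, 6.27)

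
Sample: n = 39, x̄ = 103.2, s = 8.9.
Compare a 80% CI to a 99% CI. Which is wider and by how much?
99% CI is wider by 4.01

df = 38
80% CI: t* = 1.304, (101.34, 105.06), width = 2 · t* · s/√n = 3.72
99% CI: t* = 2.712, (99.34, 107.06), width = 2 · t* · s/√n = 7.73

The 99% CI is wider by 7.73 - 3.72 = 4.01.
Higher confidence requires a wider interval.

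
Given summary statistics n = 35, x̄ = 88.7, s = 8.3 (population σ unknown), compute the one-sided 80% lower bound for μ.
μ ≥ 87.50

Lower bound (one-sided):
t* = 0.852 (one-sided for 80%)
Lower bound = x̄ - t* · s/√n = 88.7 - 0.852 · 8.3/√35 = 87.50

We are 80% confident that μ ≥ 87.50.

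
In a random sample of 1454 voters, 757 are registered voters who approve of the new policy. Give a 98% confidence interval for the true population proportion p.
(0.490, 0.551)

Proportion CI:
p̂ = 757/1454 = 0.52063
SE = √(p̂(1-p̂)/n) = √(0.52063 · 0.47937 / 1454) = 0.01310

z* = 2.326
Margin = z* · SE = 2.326 · 0.01310 = 0.0305

CI: 0.52063 ± 0.0305 = (0.490, 0.551)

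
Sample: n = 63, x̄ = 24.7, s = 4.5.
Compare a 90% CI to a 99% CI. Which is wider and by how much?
99% CI is wider by 1.12

df = 62
90% CI: t* = 1.670, (23.75, 25.65), width = 2 · t* · s/√n = 1.89
99% CI: t* = 2.657, (23.19, 26.21), width = 2 · t* · s/√n = 3.01

The 99% CI is wider by 3.01 - 1.89 = 1.12.
Higher confidence requires a wider interval.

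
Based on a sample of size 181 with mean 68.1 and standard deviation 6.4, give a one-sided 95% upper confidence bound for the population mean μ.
μ ≤ 68.89

Upper bound (one-sided):
t* = 1.653 (one-sided for 95%)
Upper bound = x̄ + t* · s/√n = 68.1 + 1.653 · 6.4/√181 = 68.89

We are 95% confident that μ ≤ 68.89.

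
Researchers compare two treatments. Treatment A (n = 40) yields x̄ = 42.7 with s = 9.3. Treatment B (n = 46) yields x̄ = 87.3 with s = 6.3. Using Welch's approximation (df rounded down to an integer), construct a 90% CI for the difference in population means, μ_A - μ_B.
(-47.50, -41.70)

Difference: x̄₁ - x̄₂ = -44.60
SE = √(s₁²/n₁ + s₂²/n₂) = √(9.3²/40 + 6.3²/46) = 1.7393
df = 67.08 → 67 (Welch–Satterthwaite, rounded down)
t* = 1.668

CI: -44.60 ± 1.668 · 1.7393 = -44.60 ± 2.90 = (-47.50, -41.70)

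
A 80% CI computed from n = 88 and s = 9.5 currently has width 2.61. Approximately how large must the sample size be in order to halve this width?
n ≈ 352

CI width ∝ 1/√n
To reduce width by factor 2, need √n to grow by 2 → need 2² = 4 times as many samples.

Current: n = 88, width = 2.61
New: n = 352, width ≈ 1.30

Width reduced by factor of 2.61/1.30 = 2.01.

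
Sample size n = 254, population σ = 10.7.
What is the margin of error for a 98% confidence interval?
Margin of error = 1.56

Margin of error = z* · σ/√n
= 2.326 · 10.7/√254
= 2.326 · 10.7/15.9374
= 1.56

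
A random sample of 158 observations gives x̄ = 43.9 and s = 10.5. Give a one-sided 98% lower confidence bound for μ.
μ ≥ 42.17

Lower bound (one-sided):
t* = 2.071 (one-sided for 98%)
Lower bound = x̄ - t* · s/√n = 43.9 - 2.071 · 10.5/√158 = 42.17

We are 98% confident that μ ≥ 42.17.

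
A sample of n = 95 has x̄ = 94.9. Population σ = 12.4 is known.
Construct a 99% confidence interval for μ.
(91.62, 98.18)

z-interval (σ known):
z* = 2.576 for 99% confidence

Margin of error = z* · σ/√n = 2.576 · 12.4/√95 = 3.28

CI: (94.9 - 3.28, 94.9 + 3.28) = (91.62, 98.18)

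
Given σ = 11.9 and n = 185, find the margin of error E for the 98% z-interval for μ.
Margin of error = 2.04

Margin of error = z* · σ/√n
= 2.326 · 11.9/√185
= 2.326 · 11.9/13.6015
= 2.04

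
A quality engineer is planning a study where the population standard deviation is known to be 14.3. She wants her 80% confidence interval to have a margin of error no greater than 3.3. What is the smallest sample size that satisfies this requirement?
n ≥ 31

For margin E ≤ 3.3:
n ≥ (z* · σ / E)²
n ≥ (1.282 · 14.3 / 3.3)²
n ≥ 30.86

Minimum n = 31 (rounding up)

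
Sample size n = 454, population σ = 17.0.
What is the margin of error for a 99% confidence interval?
Margin of error = 2.06

Margin of error = z* · σ/√n
= 2.576 · 17.0/√454
= 2.576 · 17.0/21.3073
= 2.06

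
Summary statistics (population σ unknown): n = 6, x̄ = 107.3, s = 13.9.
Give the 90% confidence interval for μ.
(95.87, 118.73)

t-interval (σ unknown):
df = n - 1 = 5
t* = 2.015 for 90% confidence

Margin of error = t* · s/√n = 2.015 · 13.9/√6 = 11.43

CI: (95.87, 118.73)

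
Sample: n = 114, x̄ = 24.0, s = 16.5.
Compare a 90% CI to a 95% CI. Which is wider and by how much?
95% CI is wider by 1.00

df = 113
90% CI: t* = 1.658, (21.44, 26.56), width = 2 · t* · s/√n = 5.12
95% CI: t* = 1.981, (20.94, 27.06), width = 2 · t* · s/√n = 6.12

The 95% CI is wider by 6.12 - 5.12 = 1.00.
Higher confidence requires a wider interval.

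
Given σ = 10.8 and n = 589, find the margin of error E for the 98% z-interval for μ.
Margin of error = 1.04

Margin of error = z* · σ/√n
= 2.326 · 10.8/√589
= 2.326 · 10.8/24.2693
= 1.04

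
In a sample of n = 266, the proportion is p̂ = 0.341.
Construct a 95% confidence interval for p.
(0.284, 0.398)

Proportion CI:
SE = √(p̂(1-p̂)/n) = √(0.341 · 0.659 / 266) = 0.02907

z* = 1.960
Margin = z* · SE = 1.960 · 0.02907 = 0.0570

CI: 0.341 ± 0.0570 = (0.284, 0.398)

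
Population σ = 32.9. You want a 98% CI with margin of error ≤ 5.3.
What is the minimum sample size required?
n ≥ 209

For margin E ≤ 5.3:
n ≥ (z* · σ / E)²
n ≥ (2.326 · 32.9 / 5.3)²
n ≥ 208.48

Minimum n = 209 (rounding up)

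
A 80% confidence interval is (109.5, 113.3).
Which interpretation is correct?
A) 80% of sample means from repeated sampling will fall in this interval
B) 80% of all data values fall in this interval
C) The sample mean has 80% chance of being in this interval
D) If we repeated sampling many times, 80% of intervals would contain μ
D

A) Wrong — coverage applies to intervals containing μ, not to future x̄ values.
B) Wrong — a CI is about the parameter μ, not individual data values.
C) Wrong — x̄ is observed and sits in the interval by construction.
D) Correct — this is the frequentist long-run coverage interpretation.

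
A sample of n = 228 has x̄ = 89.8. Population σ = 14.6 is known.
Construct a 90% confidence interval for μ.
(88.21, 91.39)

z-interval (σ known):
z* = 1.645 for 90% confidence

Margin of error = z* · σ/√n = 1.645 · 14.6/√228 = 1.59

CI: (89.8 - 1.59, 89.8 + 1.59) = (88.21, 91.39)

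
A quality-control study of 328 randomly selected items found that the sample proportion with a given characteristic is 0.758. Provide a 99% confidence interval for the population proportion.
(0.697, 0.819)

Proportion CI:
SE = √(p̂(1-p̂)/n) = √(0.758 · 0.242 / 328) = 0.02365

z* = 2.576
Margin = z* · SE = 2.576 · 0.02365 = 0.0609

CI: 0.758 ± 0.0609 = (0.697, 0.819)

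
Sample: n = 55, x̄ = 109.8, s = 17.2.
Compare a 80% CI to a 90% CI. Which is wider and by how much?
90% CI is wider by 1.74

df = 54
80% CI: t* = 1.297, (106.79, 112.81), width = 2 · t* · s/√n = 6.02
90% CI: t* = 1.674, (105.92, 113.68), width = 2 · t* · s/√n = 7.76

The 90% CI is wider by 7.76 - 6.02 = 1.74.
Higher confidence requires a wider interval.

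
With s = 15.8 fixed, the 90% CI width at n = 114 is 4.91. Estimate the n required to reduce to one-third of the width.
n ≈ 1026

CI width ∝ 1/√n
To reduce width by factor 3, need √n to grow by 3 → need 3² = 9 times as many samples.

Current: n = 114, width = 4.91
New: n = 1026, width ≈ 1.62

Width reduced by factor of 4.91/1.62 = 3.03.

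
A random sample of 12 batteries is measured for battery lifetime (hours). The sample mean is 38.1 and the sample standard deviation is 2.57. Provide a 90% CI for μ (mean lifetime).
(36.77, 39.43)

t-interval (σ unknown):
df = n - 1 = 11
t* = 1.796 for 90% confidence

Margin of error = t* · s/√n = 1.796 · 2.57/√12 = 1.33

CI: (36.77, 39.43)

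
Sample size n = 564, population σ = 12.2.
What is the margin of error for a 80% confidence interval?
Margin of error = 0.66

Margin of error = z* · σ/√n
= 1.282 · 12.2/√564
= 1.282 · 12.2/23.7487
= 0.66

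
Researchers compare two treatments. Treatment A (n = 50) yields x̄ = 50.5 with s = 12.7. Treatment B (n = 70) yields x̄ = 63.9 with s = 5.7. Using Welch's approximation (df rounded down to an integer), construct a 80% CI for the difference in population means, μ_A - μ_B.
(-15.89, -10.91)

Difference: x̄₁ - x̄₂ = -13.40
SE = √(s₁²/n₁ + s₂²/n₂) = √(12.7²/50 + 5.7²/70) = 1.9209
df = 63.19 → 63 (Welch–Satterthwaite, rounded down)
t* = 1.295

CI: -13.40 ± 1.295 · 1.9209 = -13.40 ± 2.49 = (-15.89, -10.91)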